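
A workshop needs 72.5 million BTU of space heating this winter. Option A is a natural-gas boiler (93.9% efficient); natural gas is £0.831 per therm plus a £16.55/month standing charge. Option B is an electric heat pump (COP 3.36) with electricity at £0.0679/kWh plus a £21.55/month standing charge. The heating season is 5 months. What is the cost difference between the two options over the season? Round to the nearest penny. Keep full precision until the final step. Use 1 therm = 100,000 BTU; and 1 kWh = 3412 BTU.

£187.22

Heat load = 72.5 × 10⁶ BTU = 72,500,000 BTU
Gas: input = 72,500,000 / 0.939 = 77,209,798 BTU = 772.1 therm → 772.1 × £0.831 = £641.61; + 5 × £16.55 standing = £724.36
Heat pump: 72,500,000 BTU / 3412 = 21,250 kWh heat; / 3.36 = 6,324 kWh in → × £0.0679 = £429.40; + 5 × £21.55 standing = £537.15
Difference = |£724.36 − £537.15| = £187.22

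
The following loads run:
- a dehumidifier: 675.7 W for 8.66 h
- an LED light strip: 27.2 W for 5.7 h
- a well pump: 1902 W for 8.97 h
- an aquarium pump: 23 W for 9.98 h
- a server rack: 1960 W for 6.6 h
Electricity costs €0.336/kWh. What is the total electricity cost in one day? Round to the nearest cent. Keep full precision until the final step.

dehumidifier: 675.7 W × 8.66 h = 5,852 Wh = 5.852 kWh
LED light strip: 27.2 W × 5.7 h = 155 Wh = 0.155 kWh
well pump: 1902 W × 8.97 h = 17,061 Wh = 17.06 kWh
aquarium pump: 23 W × 9.98 h = 230 Wh = 0.2295 kWh
server rack: 1960 W × 6.6 h = 12,936 Wh = 12.94 kWh
Total energy = 5.852 + 0.155 + 17.06 + 0.2295 + 12.94 = 36.23 kWh
Cost = 36.23 kWh × €0.336 = €12.17

€12.17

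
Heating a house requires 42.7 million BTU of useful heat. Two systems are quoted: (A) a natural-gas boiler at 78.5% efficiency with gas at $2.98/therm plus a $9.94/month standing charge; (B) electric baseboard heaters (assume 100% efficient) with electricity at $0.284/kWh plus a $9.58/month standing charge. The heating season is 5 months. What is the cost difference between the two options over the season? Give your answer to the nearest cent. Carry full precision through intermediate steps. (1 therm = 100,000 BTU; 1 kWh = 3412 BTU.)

$1931.39

Heat load = 42.7 × 10⁶ BTU = 42,700,000 BTU
Gas: input = 42,700,000 / 0.785 = 54,394,904 BTU = 543.9 therm → 543.9 × $2.98 = $1,620.97; + 5 × $9.94 standing = $1,670.67
Electric: 42,700,000 BTU / 3412 = 12,510 kWh → × $0.284 = $3,554.16; + 5 × $9.58 standing = $3,602.06
Difference = |$1,670.67 − $3,602.06| = $1,931.39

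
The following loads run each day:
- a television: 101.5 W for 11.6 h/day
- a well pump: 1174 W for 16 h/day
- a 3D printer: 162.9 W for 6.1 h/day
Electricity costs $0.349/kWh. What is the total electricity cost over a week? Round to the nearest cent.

television: 101.5 W × 11.6 h × 7 d = 8,242 Wh = 8.242 kWh
well pump: 1174 W × 16 h × 7 d = 131,488 Wh = 131.5 kWh
3D printer: 162.9 W × 6.1 h × 7 d = 6,956 Wh = 6.956 kWh
Total energy = 8.242 + 131.5 + 6.956 = 146.7 kWh
Cost = 146.7 kWh × $0.349 = $51.19

$51.19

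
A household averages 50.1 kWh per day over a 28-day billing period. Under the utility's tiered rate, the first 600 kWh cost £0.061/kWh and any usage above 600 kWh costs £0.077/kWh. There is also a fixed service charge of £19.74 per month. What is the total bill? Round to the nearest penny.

Usage = 50.1 kWh/day × 28 days = 1402.8 kWh
First 600 kWh × £0.061 = £36.60
Remaining 802.8 kWh × £0.077 = £61.82
Energy charge = £98.42; + service £19.74 = £118.16

£118.16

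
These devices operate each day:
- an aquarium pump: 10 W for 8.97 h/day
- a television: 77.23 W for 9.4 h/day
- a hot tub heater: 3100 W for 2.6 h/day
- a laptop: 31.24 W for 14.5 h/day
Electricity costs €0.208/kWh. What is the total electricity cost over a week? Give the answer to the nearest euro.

€14

aquarium pump: 10 W × 8.97 h × 7 d = 628 Wh = 0.6279 kWh
television: 77.23 W × 9.4 h × 7 d = 5,082 Wh = 5.082 kWh
hot tub heater: 3100 W × 2.6 h × 7 d = 56,420 Wh = 56.42 kWh
laptop: 31.24 W × 14.5 h × 7 d = 3,171 Wh = 3.171 kWh
Total energy = 0.6279 + 5.082 + 56.42 + 3.171 = 65.3 kWh
Cost = 65.3 kWh × €0.208 = €13.58 ≈ €14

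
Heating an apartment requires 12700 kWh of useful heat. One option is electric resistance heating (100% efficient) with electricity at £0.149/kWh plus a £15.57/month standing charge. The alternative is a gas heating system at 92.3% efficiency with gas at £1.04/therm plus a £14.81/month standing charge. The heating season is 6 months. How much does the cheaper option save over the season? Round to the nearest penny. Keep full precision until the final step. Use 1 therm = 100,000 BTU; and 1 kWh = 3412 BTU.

Heat load = 12700 kWh × 3412 = 43,332,400 BTU
Gas: input = 43,332,400 / 0.923 = 46,947,346 BTU = 469.5 therm → 469.5 × £1.04 = £488.25; + 6 × £14.81 standing = £577.11
Electric: 43,332,400 BTU / 3412 = 12,700 kWh → × £0.149 = £1,892.30; + 6 × £15.57 standing = £1,985.72
Difference = |£577.11 − £1,985.72| = £1,408.61

£1408.61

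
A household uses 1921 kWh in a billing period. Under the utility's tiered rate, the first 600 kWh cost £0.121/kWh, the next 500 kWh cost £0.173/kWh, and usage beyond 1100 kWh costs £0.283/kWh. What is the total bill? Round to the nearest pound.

First 600 kWh × £0.121 = £72.60
Next 500 kWh × £0.173 = £86.50
Remaining 821 kWh × £0.283 = £232.34
Total = £391.44 ≈ £391

£391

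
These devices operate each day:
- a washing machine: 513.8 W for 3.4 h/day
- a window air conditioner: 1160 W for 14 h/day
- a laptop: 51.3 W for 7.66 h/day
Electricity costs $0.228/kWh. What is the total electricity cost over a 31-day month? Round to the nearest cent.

$129.91

washing machine: 513.8 W × 3.4 h × 31 d = 54,155 Wh = 54.15 kWh
window air conditioner: 1160 W × 14 h × 31 d = 503,440 Wh = 503.4 kWh
laptop: 51.3 W × 7.66 h × 31 d = 12,182 Wh = 12.18 kWh
Total energy = 54.15 + 503.4 + 12.18 = 569.8 kWh
Cost = 569.8 kWh × $0.228 = $129.91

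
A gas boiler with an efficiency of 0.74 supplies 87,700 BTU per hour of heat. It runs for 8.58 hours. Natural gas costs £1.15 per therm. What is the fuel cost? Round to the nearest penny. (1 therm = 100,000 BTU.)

£11.69

Heat delivered = 87,700 BTU/h × 8.58 h = 752,466 BTU
Gas input = 752,466 / 0.74 = 1,016,846 BTU
= 1,016,846 / 100,000 = 10.17 therm
Cost = 10.17 × £1.15/therm = £11.69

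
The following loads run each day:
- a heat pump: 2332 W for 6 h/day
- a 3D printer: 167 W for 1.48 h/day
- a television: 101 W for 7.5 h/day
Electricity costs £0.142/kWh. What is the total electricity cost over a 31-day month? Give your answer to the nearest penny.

£66.02

heat pump: 2332 W × 6 h × 31 d = 433,752 Wh = 433.8 kWh
3D printer: 167 W × 1.48 h × 31 d = 7,662 Wh = 7.662 kWh
television: 101 W × 7.5 h × 31 d = 23,482 Wh = 23.48 kWh
Total energy = 433.8 + 7.662 + 23.48 = 464.9 kWh
Cost = 464.9 kWh × £0.142 = £66.02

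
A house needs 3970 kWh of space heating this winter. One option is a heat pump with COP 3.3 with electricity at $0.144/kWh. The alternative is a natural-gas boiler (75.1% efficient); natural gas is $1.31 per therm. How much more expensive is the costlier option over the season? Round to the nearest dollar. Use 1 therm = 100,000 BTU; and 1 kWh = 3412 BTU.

Heat load = 3970 kWh × 3412 = 13,545,640 BTU
Gas: input = 13,545,640 / 0.751 = 18,036,804 BTU = 180.4 therm → 180.4 × $1.31 = $236.28
Heat pump: 13,545,640 BTU / 3412 = 3,970 kWh heat; / 3.3 = 1,203 kWh in → × $0.144 = $173.24
Difference = |$236.28 − $173.24| = $63.05 ≈ $63

$63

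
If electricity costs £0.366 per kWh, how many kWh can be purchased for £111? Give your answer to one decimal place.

£111 / £0.366 per kWh = 303.3 kWh

303.3 kWh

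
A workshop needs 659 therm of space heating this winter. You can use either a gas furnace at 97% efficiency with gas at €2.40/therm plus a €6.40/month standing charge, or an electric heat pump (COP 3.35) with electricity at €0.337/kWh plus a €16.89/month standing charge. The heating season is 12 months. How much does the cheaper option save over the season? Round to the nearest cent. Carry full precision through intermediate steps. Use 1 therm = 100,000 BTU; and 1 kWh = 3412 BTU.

€438.31

Heat load = 659 therm × 100,000 = 65,900,000 BTU
Gas: input = 65,900,000 / 0.97 = 67,938,144 BTU = 679.4 therm → 679.4 × €2.40 = €1,630.52; + 12 × €6.40 standing = €1,707.32
Heat pump: 65,900,000 BTU / 3412 = 19,310 kWh heat; / 3.35 = 5,765 kWh in → × €0.337 = €1,942.95; + 12 × €16.89 standing = €2,145.63
Difference = |€1,707.32 − €2,145.63| = €438.31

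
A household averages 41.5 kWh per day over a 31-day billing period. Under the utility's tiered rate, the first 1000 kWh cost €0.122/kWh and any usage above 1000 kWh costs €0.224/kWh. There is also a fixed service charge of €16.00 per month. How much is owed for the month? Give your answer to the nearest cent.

€202.18

Usage = 41.5 kWh/day × 31 days = 1286.5 kWh
First 1000 kWh × €0.122 = €122.00
Remaining 286.5 kWh × €0.224 = €64.18
Energy charge = €186.18; + service €16.00 = €202.18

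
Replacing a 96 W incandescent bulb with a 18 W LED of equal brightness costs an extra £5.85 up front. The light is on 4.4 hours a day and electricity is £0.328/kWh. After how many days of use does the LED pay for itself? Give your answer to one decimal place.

52.0 days

Power saved = 96 − 18 = 78 W
Daily energy saved = 78 W × 4.4 h = 343.2 Wh = 0.3432 kWh
Daily savings = 0.3432 × £0.328 = £0.1126
Payback = £5.85 / £0.1126 per day = 51.97 days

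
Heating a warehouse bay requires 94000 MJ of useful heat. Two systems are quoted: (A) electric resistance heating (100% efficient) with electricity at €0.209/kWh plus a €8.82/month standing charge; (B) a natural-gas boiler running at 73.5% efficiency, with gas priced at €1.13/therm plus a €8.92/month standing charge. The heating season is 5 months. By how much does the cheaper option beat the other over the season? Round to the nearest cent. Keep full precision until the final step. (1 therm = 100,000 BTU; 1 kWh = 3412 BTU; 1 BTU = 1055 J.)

Heat load = 94000 MJ = 94,000,000,000 J / 1055 = 89,099,526 BTU
Gas: input = 89,099,526 / 0.735 = 121,223,845 BTU = 1,212 therm → 1,212 × €1.13 = €1,369.83; + 5 × €8.92 standing = €1,414.43
Electric: 89,099,526 BTU / 3412 = 26,110 kWh → × €0.209 = €5,457.74; + 5 × €8.82 standing = €5,501.84
Difference = |€1,414.43 − €5,501.84| = €4,087.41

€4087.41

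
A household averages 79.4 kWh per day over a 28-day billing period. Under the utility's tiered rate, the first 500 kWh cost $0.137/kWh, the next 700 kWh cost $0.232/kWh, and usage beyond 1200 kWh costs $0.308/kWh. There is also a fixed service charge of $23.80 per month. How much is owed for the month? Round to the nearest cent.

$569.85

Usage = 79.4 kWh/day × 28 days = 2223.2 kWh
First 500 kWh × $0.137 = $68.50
Next 700 kWh × $0.232 = $162.40
Remaining 1023.2 kWh × $0.308 = $315.15
Energy charge = $546.05; + service $23.80 = $569.85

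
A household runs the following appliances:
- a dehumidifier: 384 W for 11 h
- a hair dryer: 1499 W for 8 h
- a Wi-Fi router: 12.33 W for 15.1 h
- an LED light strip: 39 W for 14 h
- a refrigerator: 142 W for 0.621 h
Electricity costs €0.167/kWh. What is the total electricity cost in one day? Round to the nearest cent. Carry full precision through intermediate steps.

dehumidifier: 384 W × 11 h = 4,224 Wh = 4.224 kWh
hair dryer: 1499 W × 8 h = 11,992 Wh = 11.99 kWh
Wi-Fi router: 12.33 W × 15.1 h = 186 Wh = 0.1862 kWh
LED light strip: 39 W × 14 h = 546 Wh = 0.546 kWh
refrigerator: 142 W × 0.621 h = 88 Wh = 0.08818 kWh
Total energy = 4.224 + 11.99 + 0.1862 + 0.546 + 0.08818 = 17.04 kWh
Cost = 17.04 kWh × €0.167 = €2.85

€2.85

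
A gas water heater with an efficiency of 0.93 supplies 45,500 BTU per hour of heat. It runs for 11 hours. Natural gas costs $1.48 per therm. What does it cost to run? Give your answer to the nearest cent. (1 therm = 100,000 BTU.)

Heat delivered = 45,500 BTU/h × 11 h = 500,500 BTU
Gas input = 500,500 / 0.93 = 538,172 BTU
= 538,172 / 100,000 = 5.382 therm
Cost = 5.382 × $1.48/therm = $7.96

$7.96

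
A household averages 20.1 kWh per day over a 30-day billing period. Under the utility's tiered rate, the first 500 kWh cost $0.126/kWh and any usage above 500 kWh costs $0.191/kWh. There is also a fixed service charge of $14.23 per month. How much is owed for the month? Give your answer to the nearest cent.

Usage = 20.1 kWh/day × 30 days = 603 kWh
First 500 kWh × $0.126 = $63.00
Remaining 103 kWh × $0.191 = $19.67
Energy charge = $82.67; + service $14.23 = $96.90

$96.90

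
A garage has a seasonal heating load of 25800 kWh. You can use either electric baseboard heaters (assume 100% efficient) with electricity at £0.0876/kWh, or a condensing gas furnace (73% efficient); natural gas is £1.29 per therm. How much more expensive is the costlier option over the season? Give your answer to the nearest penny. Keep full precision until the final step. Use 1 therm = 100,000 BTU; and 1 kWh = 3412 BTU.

£704.49

Heat load = 25800 kWh × 3412 = 88,029,600 BTU
Gas: input = 88,029,600 / 0.73 = 120,588,493 BTU = 1,206 therm → 1,206 × £1.29 = £1,555.59
Electric: 88,029,600 BTU / 3412 = 25,800 kWh → × £0.0876 = £2,260.08
Difference = |£1,555.59 − £2,260.08| = £704.49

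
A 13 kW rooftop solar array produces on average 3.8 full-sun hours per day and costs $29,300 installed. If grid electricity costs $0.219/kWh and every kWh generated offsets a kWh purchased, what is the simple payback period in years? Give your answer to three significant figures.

Daily generation = 13 kW × 3.8 h = 49.4 kWh
Annual generation = 49.4 × 365 = 18031 kWh
Annual savings = 18031 × $0.219 = $3,948.79
Payback = $29,300 / $3,948.79 = 7.42 years

7.42 years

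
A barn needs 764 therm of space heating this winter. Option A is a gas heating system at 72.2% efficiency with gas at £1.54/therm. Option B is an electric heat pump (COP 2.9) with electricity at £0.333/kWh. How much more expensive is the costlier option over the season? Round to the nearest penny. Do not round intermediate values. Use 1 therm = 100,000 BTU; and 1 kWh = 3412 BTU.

£941.58

Heat load = 764 therm × 100,000 = 76,400,000 BTU
Gas: input = 76,400,000 / 0.722 = 105,817,175 BTU = 1,058 therm → 1,058 × £1.54 = £1,629.58
Heat pump: 76,400,000 BTU / 3412 = 22,390 kWh heat; / 2.9 = 7,721 kWh in → × £0.333 = £2,571.17
Difference = |£1,629.58 − £2,571.17| = £941.58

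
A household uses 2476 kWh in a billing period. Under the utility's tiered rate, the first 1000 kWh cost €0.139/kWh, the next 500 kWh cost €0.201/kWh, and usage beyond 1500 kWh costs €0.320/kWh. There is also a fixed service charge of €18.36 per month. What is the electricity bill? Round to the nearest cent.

€570.18

First 1000 kWh × €0.139 = €139.00
Next 500 kWh × €0.201 = €100.50
Remaining 976 kWh × €0.320 = €312.32
Energy charge = €551.82; + service €18.36 = €570.18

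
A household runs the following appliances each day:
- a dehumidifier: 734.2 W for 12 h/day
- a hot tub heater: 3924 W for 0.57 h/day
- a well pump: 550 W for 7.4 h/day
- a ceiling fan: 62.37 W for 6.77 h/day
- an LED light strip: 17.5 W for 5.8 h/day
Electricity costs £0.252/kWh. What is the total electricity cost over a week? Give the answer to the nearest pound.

dehumidifier: 734.2 W × 12 h × 7 d = 61,673 Wh = 61.67 kWh
hot tub heater: 3924 W × 0.57 h × 7 d = 15,657 Wh = 15.66 kWh
well pump: 550 W × 7.4 h × 7 d = 28,490 Wh = 28.49 kWh
ceiling fan: 62.37 W × 6.77 h × 7 d = 2,956 Wh = 2.956 kWh
LED light strip: 17.5 W × 5.8 h × 7 d = 710 Wh = 0.7105 kWh
Total energy = 61.67 + 15.66 + 28.49 + 2.956 + 0.7105 = 109.5 kWh
Cost = 109.5 kWh × £0.252 = £27.59 ≈ £28

£28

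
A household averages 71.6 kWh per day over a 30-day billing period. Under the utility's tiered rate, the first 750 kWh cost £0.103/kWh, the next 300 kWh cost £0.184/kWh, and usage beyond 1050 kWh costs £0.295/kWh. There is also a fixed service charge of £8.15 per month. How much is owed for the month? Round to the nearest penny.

£464.51

Usage = 71.6 kWh/day × 30 days = 2148 kWh
First 750 kWh × £0.103 = £77.25
Next 300 kWh × £0.184 = £55.20
Remaining 1098 kWh × £0.295 = £323.91
Energy charge = £456.36; + service £8.15 = £464.51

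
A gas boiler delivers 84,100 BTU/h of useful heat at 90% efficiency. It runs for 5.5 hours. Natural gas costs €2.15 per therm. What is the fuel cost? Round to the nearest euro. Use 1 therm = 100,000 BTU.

€11

Heat delivered = 84,100 BTU/h × 5.5 h = 462,550 BTU
Gas input = 462,550 / 0.90 = 513,944 BTU
= 513,944 / 100,000 = 5.139 therm
Cost = 5.139 × €2.15/therm = €11.05 ≈ €11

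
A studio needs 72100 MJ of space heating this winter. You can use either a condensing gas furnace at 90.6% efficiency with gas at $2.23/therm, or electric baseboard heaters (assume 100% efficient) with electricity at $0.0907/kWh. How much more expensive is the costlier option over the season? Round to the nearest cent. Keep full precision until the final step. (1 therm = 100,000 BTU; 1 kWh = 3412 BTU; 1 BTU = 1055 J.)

$134.56

Heat load = 72100 MJ = 72,100,000,000 J / 1055 = 68,341,232 BTU
Gas: input = 68,341,232 / 0.906 = 75,431,824 BTU = 754.3 therm → 754.3 × $2.23 = $1,682.13
Electric: 68,341,232 BTU / 3412 = 20,030 kWh → × $0.0907 = $1,816.69
Difference = |$1,682.13 − $1,816.69| = $134.56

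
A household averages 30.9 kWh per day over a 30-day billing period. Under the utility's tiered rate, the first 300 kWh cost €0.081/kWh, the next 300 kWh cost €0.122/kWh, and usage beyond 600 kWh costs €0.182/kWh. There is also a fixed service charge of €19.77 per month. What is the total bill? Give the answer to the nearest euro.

Usage = 30.9 kWh/day × 30 days = 927 kWh
First 300 kWh × €0.081 = €24.30
Next 300 kWh × €0.122 = €36.60
Remaining 327 kWh × €0.182 = €59.51
Energy charge = €120.41; + service €19.77 = €140.18 ≈ €140

€140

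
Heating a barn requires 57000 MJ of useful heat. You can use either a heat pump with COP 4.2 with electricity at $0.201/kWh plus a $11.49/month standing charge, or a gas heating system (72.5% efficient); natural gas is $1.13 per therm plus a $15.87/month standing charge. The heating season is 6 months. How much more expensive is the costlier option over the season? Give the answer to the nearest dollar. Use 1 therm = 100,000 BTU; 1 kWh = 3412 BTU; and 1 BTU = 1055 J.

Heat load = 57000 MJ = 57,000,000,000 J / 1055 = 54,028,436 BTU
Gas: input = 54,028,436 / 0.725 = 74,521,981 BTU = 745.2 therm → 745.2 × $1.13 = $842.10; + 6 × $15.87 standing = $937.32
Heat pump: 54,028,436 BTU / 3412 = 15,830 kWh heat; / 4.2 = 3,770 kWh in → × $0.201 = $757.81; + 6 × $11.49 standing = $826.75
Difference = |$937.32 − $826.75| = $110.57 ≈ $111

$111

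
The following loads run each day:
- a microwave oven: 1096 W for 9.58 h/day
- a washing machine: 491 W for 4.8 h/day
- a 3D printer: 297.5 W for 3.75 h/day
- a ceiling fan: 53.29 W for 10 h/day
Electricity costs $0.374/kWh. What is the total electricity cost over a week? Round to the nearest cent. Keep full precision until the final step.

microwave oven: 1096 W × 9.58 h × 7 d = 73,498 Wh = 73.5 kWh
washing machine: 491 W × 4.8 h × 7 d = 16,498 Wh = 16.5 kWh
3D printer: 297.5 W × 3.75 h × 7 d = 7,809 Wh = 7.809 kWh
ceiling fan: 53.29 W × 10 h × 7 d = 3,730 Wh = 3.73 kWh
Total energy = 73.5 + 16.5 + 7.809 + 3.73 = 101.5 kWh
Cost = 101.5 kWh × $0.374 = $37.97

$37.97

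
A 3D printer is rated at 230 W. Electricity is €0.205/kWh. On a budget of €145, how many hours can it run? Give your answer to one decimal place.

3075.3 h

Energy budget = €145 / €0.205 per kWh = 707.3 kWh = 707,317 Wh
Runtime = 707,317 Wh / 230 W = 3,075 h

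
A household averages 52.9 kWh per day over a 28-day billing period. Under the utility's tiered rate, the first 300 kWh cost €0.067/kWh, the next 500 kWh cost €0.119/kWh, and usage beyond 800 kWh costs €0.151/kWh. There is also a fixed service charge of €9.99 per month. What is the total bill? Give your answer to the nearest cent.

€192.45

Usage = 52.9 kWh/day × 28 days = 1481.2 kWh
First 300 kWh × €0.067 = €20.10
Next 500 kWh × €0.119 = €59.50
Remaining 681.2 kWh × €0.151 = €102.86
Energy charge = €182.46; + service €9.99 = €192.45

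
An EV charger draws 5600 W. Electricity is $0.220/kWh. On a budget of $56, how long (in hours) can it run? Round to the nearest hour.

Energy budget = $56 / $0.220 per kWh = 254.5 kWh = 254,545 Wh
Runtime = 254,545 Wh / 5600 W = 45.45 h

45 h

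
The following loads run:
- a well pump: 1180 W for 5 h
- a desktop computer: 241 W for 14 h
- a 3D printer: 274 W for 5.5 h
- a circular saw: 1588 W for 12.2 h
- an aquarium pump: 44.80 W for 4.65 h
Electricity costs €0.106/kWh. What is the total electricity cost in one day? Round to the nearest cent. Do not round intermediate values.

€3.22

well pump: 1180 W × 5 h = 5,900 Wh = 5.9 kWh
desktop computer: 241 W × 14 h = 3,374 Wh = 3.374 kWh
3D printer: 274 W × 5.5 h = 1,507 Wh = 1.507 kWh
circular saw: 1588 W × 12.2 h = 19,374 Wh = 19.37 kWh
aquarium pump: 44.80 W × 4.65 h = 208 Wh = 0.2083 kWh
Total energy = 5.9 + 3.374 + 1.507 + 19.37 + 0.2083 = 30.36 kWh
Cost = 30.36 kWh × €0.106 = €3.22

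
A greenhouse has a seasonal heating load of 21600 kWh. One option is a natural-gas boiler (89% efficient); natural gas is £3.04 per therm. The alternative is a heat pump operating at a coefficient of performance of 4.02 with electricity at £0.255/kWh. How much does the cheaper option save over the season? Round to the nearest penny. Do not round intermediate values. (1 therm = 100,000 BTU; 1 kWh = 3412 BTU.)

Heat load = 21600 kWh × 3412 = 73,699,200 BTU
Gas: input = 73,699,200 / 0.89 = 82,808,090 BTU = 828.1 therm → 828.1 × £3.04 = £2,517.37
Heat pump: 73,699,200 BTU / 3412 = 21,600 kWh heat; / 4.02 = 5,373 kWh in → × £0.255 = £1,370.15
Difference = |£2,517.37 − £1,370.15| = £1,147.22

£1147.22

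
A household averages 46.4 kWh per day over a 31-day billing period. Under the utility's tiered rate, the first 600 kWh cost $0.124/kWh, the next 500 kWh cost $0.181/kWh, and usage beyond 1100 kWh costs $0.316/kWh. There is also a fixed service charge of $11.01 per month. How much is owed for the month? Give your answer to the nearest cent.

$282.84

Usage = 46.4 kWh/day × 31 days = 1438.4 kWh
First 600 kWh × $0.124 = $74.40
Next 500 kWh × $0.181 = $90.50
Remaining 338.4 kWh × $0.316 = $106.93
Energy charge = $271.83; + service $11.01 = $282.84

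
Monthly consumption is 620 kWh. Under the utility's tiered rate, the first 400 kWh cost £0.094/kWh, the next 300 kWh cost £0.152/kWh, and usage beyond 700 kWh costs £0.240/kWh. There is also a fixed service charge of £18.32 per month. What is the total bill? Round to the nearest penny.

£89.36

First 400 kWh × £0.094 = £37.60
Next 220 kWh × £0.152 = £33.44
Remaining tier: 0 kWh (not reached)
Energy charge = £71.04; + service £18.32 = £89.36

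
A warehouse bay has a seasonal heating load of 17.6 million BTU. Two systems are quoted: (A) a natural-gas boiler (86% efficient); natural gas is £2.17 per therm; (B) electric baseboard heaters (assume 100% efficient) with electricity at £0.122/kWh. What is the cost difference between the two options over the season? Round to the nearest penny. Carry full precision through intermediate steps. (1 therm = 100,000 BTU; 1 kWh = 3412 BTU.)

Heat load = 17.6 × 10⁶ BTU = 17,600,000 BTU
Gas: input = 17,600,000 / 0.86 = 20,465,116 BTU = 204.7 therm → 204.7 × £2.17 = £444.09
Electric: 17,600,000 BTU / 3412 = 5,158 kWh → × £0.122 = £629.31
Difference = |£444.09 − £629.31| = £185.22

£185.22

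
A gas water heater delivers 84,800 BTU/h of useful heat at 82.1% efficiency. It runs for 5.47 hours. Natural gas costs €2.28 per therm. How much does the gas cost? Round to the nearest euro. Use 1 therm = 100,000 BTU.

Heat delivered = 84,800 BTU/h × 5.47 h = 463,856 BTU
Gas input = 463,856 / 0.821 = 564,989 BTU
= 564,989 / 100,000 = 5.65 therm
Cost = 5.65 × €2.28/therm = €12.88 ≈ €13

€13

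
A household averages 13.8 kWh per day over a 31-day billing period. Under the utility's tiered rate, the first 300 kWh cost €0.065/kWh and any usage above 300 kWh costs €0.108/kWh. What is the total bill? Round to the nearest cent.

Usage = 13.8 kWh/day × 31 days = 427.8 kWh
First 300 kWh × €0.065 = €19.50
Remaining 127.8 kWh × €0.108 = €13.80
Total = €33.30

€33.30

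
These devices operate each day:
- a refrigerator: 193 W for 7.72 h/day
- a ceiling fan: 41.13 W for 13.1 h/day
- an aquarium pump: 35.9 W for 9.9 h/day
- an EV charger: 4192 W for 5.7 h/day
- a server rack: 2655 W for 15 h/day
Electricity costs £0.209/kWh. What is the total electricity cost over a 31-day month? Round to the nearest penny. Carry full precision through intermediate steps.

refrigerator: 193 W × 7.72 h × 31 d = 46,189 Wh = 46.19 kWh
ceiling fan: 41.13 W × 13.1 h × 31 d = 16,703 Wh = 16.7 kWh
aquarium pump: 35.9 W × 9.9 h × 31 d = 11,018 Wh = 11.02 kWh
EV charger: 4192 W × 5.7 h × 31 d = 740,726 Wh = 740.7 kWh
server rack: 2655 W × 15 h × 31 d = 1,234,575 Wh = 1,235 kWh
Total energy = 46.19 + 16.7 + 11.02 + 740.7 + 1,235 = 2,049 kWh
Cost = 2,049 kWh × £0.209 = £428.29

£428.29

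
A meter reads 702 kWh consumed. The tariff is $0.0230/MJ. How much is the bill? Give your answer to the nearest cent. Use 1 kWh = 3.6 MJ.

$58.13

702 kWh × (3.6 MJ/kWh) = 2,527 MJ
Cost = 2,527 MJ × $0.0230/MJ = $58.13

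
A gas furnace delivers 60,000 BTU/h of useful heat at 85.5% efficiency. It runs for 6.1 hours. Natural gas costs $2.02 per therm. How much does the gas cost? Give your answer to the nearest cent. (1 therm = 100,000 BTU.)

$8.65

Heat delivered = 60,000 BTU/h × 6.1 h = 366,000 BTU
Gas input = 366,000 / 0.855 = 428,070 BTU
= 428,070 / 100,000 = 4.281 therm
Cost = 4.281 × $2.02/therm = $8.65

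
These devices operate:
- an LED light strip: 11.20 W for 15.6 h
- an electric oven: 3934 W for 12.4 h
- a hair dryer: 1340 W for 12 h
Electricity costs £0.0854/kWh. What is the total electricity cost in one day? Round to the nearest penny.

LED light strip: 11.20 W × 15.6 h = 175 Wh = 0.1747 kWh
electric oven: 3934 W × 12.4 h = 48,782 Wh = 48.78 kWh
hair dryer: 1340 W × 12 h = 16,080 Wh = 16.08 kWh
Total energy = 0.1747 + 48.78 + 16.08 = 65.04 kWh
Cost = 65.04 kWh × £0.0854 = £5.55

£5.55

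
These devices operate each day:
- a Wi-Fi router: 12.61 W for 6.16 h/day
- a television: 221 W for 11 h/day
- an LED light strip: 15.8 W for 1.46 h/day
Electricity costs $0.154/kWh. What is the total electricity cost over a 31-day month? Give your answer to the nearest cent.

Wi-Fi router: 12.61 W × 6.16 h × 31 d = 2,408 Wh = 2.408 kWh
television: 221 W × 11 h × 31 d = 75,361 Wh = 75.36 kWh
LED light strip: 15.8 W × 1.46 h × 31 d = 715 Wh = 0.7151 kWh
Total energy = 2.408 + 75.36 + 0.7151 = 78.48 kWh
Cost = 78.48 kWh × $0.154 = $12.09

$12.09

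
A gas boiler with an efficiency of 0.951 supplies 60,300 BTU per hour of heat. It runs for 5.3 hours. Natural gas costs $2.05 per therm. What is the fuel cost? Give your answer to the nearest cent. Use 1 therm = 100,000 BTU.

Heat delivered = 60,300 BTU/h × 5.3 h = 319,590 BTU
Gas input = 319,590 / 0.951 = 336,057 BTU
= 336,057 / 100,000 = 3.361 therm
Cost = 3.361 × $2.05/therm = $6.89

$6.89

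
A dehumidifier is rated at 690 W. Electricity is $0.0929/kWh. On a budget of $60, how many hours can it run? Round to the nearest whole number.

Energy budget = $60 / $0.0929 per kWh = 645.9 kWh = 645,856 Wh
Runtime = 645,856 Wh / 690 W = 936 h

936 h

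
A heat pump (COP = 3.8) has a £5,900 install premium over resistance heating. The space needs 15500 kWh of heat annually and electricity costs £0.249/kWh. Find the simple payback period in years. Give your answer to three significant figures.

2.07 years

Resistance: 15500 kWh × £0.249 = £3,859.50/yr
Heat pump: 15500 / 3.8 = 4079 kWh in → × £0.249 = £1,015.66/yr
Annual savings = £2,843.84
Payback = £5,900 / £2,843.84 = 2.07 years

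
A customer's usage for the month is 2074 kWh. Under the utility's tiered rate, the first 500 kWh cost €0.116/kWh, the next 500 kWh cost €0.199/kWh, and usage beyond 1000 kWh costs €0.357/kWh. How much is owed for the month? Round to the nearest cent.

€540.92

First 500 kWh × €0.116 = €58.00
Next 500 kWh × €0.199 = €99.50
Remaining 1074 kWh × €0.357 = €383.42
Total = €540.92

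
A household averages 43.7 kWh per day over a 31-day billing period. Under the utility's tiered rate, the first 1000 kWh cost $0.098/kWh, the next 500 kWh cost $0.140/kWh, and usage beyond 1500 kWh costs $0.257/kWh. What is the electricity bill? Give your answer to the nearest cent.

$147.66

Usage = 43.7 kWh/day × 31 days = 1354.7 kWh
First 1000 kWh × $0.098 = $98.00
Next 354.7 kWh × $0.140 = $49.66
Remaining tier: 0 kWh (not reached)
Total = $147.66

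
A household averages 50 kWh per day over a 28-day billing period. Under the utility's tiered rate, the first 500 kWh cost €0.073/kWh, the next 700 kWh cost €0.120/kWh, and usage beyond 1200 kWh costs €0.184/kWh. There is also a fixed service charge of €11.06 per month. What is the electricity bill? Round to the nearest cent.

Usage = 50 kWh/day × 28 days = 1400 kWh
First 500 kWh × €0.073 = €36.50
Next 700 kWh × €0.120 = €84.00
Remaining 200 kWh × €0.184 = €36.80
Energy charge = €157.30; + service €11.06 = €168.36

€168.36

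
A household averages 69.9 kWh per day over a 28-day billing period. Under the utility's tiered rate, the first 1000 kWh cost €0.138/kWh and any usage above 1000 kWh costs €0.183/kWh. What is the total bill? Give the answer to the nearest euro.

Usage = 69.9 kWh/day × 28 days = 1957.2 kWh
First 1000 kWh × €0.138 = €138.00
Remaining 957.2 kWh × €0.183 = €175.17
Total = €313.17 ≈ €313

€313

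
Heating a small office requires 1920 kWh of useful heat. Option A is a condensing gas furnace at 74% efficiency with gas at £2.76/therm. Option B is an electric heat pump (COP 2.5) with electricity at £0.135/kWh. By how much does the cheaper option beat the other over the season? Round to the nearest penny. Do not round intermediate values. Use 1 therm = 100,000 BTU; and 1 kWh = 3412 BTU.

£140.66

Heat load = 1920 kWh × 3412 = 6,551,040 BTU
Gas: input = 6,551,040 / 0.74 = 8,852,757 BTU = 88.53 therm → 88.53 × £2.76 = £244.34
Heat pump: 6,551,040 BTU / 3412 = 1,920 kWh heat; / 2.5 = 768 kWh in → × £0.135 = £103.68
Difference = |£244.34 − £103.68| = £140.66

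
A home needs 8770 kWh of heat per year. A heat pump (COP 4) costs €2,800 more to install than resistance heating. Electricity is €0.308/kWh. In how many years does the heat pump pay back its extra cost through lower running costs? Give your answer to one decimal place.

1.4 years

Resistance: 8770 kWh × €0.308 = €2,701.16/yr
Heat pump: 8770 / 4 = 2192 kWh in → × €0.308 = €675.29/yr
Annual savings = €2,025.87
Payback = €2,800 / €2,025.87 = 1.38 years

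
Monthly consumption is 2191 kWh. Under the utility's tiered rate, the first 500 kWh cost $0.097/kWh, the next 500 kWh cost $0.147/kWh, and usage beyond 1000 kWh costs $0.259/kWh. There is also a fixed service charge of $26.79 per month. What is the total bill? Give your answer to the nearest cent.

$457.26

First 500 kWh × $0.097 = $48.50
Next 500 kWh × $0.147 = $73.50
Remaining 1191 kWh × $0.259 = $308.47
Energy charge = $430.47; + service $26.79 = $457.26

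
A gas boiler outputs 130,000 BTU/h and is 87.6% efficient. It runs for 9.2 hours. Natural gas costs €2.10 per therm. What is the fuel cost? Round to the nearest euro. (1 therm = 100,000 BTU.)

€29

Heat delivered = 130,000 BTU/h × 9.2 h = 1,196,000 BTU
Gas input = 1,196,000 / 0.876 = 1,365,297 BTU
= 1,365,297 / 100,000 = 13.65 therm
Cost = 13.65 × €2.10/therm = €28.67 ≈ €29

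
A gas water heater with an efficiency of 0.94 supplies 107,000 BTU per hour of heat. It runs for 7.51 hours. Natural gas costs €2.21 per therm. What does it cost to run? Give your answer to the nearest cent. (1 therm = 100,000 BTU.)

€18.89

Heat delivered = 107,000 BTU/h × 7.51 h = 803,570 BTU
Gas input = 803,570 / 0.94 = 854,862 BTU
= 854,862 / 100,000 = 8.549 therm
Cost = 8.549 × €2.21/therm = €18.89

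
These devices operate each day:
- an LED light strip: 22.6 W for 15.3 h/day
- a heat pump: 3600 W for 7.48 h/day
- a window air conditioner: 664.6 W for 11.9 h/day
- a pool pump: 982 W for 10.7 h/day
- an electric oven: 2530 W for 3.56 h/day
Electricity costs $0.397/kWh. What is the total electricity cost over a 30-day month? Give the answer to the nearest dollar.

LED light strip: 22.6 W × 15.3 h × 30 d = 10,373 Wh = 10.37 kWh
heat pump: 3600 W × 7.48 h × 30 d = 807,840 Wh = 807.8 kWh
window air conditioner: 664.6 W × 11.9 h × 30 d = 237,262 Wh = 237.3 kWh
pool pump: 982 W × 10.7 h × 30 d = 315,222 Wh = 315.2 kWh
electric oven: 2530 W × 3.56 h × 30 d = 270,204 Wh = 270.2 kWh
Total energy = 10.37 + 807.8 + 237.3 + 315.2 + 270.2 = 1,641 kWh
Cost = 1,641 kWh × $0.397 = $651.44 ≈ $651

$651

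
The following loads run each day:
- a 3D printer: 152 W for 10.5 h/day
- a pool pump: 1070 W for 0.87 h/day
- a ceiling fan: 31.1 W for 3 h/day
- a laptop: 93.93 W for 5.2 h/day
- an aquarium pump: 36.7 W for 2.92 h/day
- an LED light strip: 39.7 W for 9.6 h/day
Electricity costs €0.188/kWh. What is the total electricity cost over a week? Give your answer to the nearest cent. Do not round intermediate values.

€4.73

3D printer: 152 W × 10.5 h × 7 d = 11,172 Wh = 11.17 kWh
pool pump: 1070 W × 0.87 h × 7 d = 6,516 Wh = 6.516 kWh
ceiling fan: 31.1 W × 3 h × 7 d = 653 Wh = 0.6531 kWh
laptop: 93.93 W × 5.2 h × 7 d = 3,419 Wh = 3.419 kWh
aquarium pump: 36.7 W × 2.92 h × 7 d = 750 Wh = 0.7501 kWh
LED light strip: 39.7 W × 9.6 h × 7 d = 2,668 Wh = 2.668 kWh
Total energy = 11.17 + 6.516 + 0.6531 + 3.419 + 0.7501 + 2.668 = 25.18 kWh
Cost = 25.18 kWh × €0.188 = €4.73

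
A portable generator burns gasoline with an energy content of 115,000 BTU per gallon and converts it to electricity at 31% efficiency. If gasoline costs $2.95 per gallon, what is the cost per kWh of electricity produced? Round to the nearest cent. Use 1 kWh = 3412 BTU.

$0.28

Electrical output per gallon = 115,000 BTU × 0.31 / 3412 BTU/kWh = 10.45 kWh
Cost per kWh = $2.95 / 10.45 kWh = $0.282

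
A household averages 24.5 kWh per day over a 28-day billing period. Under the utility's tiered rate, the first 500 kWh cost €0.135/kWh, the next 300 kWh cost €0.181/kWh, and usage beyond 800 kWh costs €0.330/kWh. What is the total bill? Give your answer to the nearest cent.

€101.17

Usage = 24.5 kWh/day × 28 days = 686 kWh
First 500 kWh × €0.135 = €67.50
Next 186 kWh × €0.181 = €33.67
Remaining tier: 0 kWh (not reached)
Total = €101.17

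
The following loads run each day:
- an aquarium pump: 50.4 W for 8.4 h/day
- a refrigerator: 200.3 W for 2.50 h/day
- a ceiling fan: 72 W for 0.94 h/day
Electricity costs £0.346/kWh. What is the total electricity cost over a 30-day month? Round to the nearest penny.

£10.29

aquarium pump: 50.4 W × 8.4 h × 30 d = 12,701 Wh = 12.7 kWh
refrigerator: 200.3 W × 2.50 h × 30 d = 15,022 Wh = 15.02 kWh
ceiling fan: 72 W × 0.94 h × 30 d = 2,030 Wh = 2.03 kWh
Total energy = 12.7 + 15.02 + 2.03 = 29.75 kWh
Cost = 29.75 kWh × £0.346 = £10.29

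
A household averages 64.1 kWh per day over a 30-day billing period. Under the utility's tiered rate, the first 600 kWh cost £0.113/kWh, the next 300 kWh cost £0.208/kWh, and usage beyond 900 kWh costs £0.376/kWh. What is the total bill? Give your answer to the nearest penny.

£514.85

Usage = 64.1 kWh/day × 30 days = 1923 kWh
First 600 kWh × £0.113 = £67.80
Next 300 kWh × £0.208 = £62.40
Remaining 1023 kWh × £0.376 = £384.65
Total = £514.85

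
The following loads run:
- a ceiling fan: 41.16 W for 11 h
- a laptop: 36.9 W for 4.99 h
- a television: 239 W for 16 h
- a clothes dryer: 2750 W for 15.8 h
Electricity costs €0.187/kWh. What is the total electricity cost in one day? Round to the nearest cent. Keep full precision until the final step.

€8.96

ceiling fan: 41.16 W × 11 h = 453 Wh = 0.4528 kWh
laptop: 36.9 W × 4.99 h = 184 Wh = 0.1841 kWh
television: 239 W × 16 h = 3,824 Wh = 3.824 kWh
clothes dryer: 2750 W × 15.8 h = 43,450 Wh = 43.45 kWh
Total energy = 0.4528 + 0.1841 + 3.824 + 43.45 = 47.91 kWh
Cost = 47.91 kWh × €0.187 = €8.96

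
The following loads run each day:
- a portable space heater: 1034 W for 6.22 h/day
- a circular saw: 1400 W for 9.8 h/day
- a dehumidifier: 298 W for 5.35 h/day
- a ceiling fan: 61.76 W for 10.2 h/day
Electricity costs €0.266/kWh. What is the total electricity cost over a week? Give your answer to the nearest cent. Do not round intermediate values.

portable space heater: 1034 W × 6.22 h × 7 d = 45,020 Wh = 45.02 kWh
circular saw: 1400 W × 9.8 h × 7 d = 96,040 Wh = 96.04 kWh
dehumidifier: 298 W × 5.35 h × 7 d = 11,160 Wh = 11.16 kWh
ceiling fan: 61.76 W × 10.2 h × 7 d = 4,410 Wh = 4.41 kWh
Total energy = 45.02 + 96.04 + 11.16 + 4.41 = 156.6 kWh
Cost = 156.6 kWh × €0.266 = €41.66

€41.66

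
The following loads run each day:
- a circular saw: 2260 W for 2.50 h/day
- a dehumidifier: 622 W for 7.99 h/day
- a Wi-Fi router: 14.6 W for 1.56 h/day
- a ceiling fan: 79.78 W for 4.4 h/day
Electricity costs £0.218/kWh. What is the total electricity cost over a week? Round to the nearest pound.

circular saw: 2260 W × 2.50 h × 7 d = 39,550 Wh = 39.55 kWh
dehumidifier: 622 W × 7.99 h × 7 d = 34,788 Wh = 34.79 kWh
Wi-Fi router: 14.6 W × 1.56 h × 7 d = 159 Wh = 0.1594 kWh
ceiling fan: 79.78 W × 4.4 h × 7 d = 2,457 Wh = 2.457 kWh
Total energy = 39.55 + 34.79 + 0.1594 + 2.457 = 76.96 kWh
Cost = 76.96 kWh × £0.218 = £16.78 ≈ £17

£17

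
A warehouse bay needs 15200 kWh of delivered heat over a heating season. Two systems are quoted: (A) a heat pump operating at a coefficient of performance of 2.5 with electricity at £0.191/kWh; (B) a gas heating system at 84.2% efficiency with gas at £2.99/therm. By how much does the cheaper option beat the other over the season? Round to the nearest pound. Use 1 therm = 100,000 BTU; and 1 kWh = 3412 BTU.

£680

Heat load = 15200 kWh × 3412 = 51,862,400 BTU
Gas: input = 51,862,400 / 0.842 = 61,594,299 BTU = 615.9 therm → 615.9 × £2.99 = £1,841.67
Heat pump: 51,862,400 BTU / 3412 = 15,200 kWh heat; / 2.5 = 6,080 kWh in → × £0.191 = £1,161.28
Difference = |£1,841.67 − £1,161.28| = £680.39 ≈ £680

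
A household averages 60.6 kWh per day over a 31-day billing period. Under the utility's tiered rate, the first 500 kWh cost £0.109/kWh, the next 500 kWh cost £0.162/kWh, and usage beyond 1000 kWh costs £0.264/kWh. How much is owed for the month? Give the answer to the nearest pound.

£367

Usage = 60.6 kWh/day × 31 days = 1878.6 kWh
First 500 kWh × £0.109 = £54.50
Next 500 kWh × £0.162 = £81.00
Remaining 878.6 kWh × £0.264 = £231.95
Total = £367.45 ≈ £367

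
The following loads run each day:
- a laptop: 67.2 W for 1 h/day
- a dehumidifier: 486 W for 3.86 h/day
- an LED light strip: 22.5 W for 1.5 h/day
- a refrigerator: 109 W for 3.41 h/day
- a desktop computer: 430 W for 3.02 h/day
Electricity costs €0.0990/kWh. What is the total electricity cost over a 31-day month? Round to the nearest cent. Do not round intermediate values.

€11.19

laptop: 67.2 W × 1 h × 31 d = 2,083 Wh = 2.083 kWh
dehumidifier: 486 W × 3.86 h × 31 d = 58,155 Wh = 58.15 kWh
LED light strip: 22.5 W × 1.5 h × 31 d = 1,046 Wh = 1.046 kWh
refrigerator: 109 W × 3.41 h × 31 d = 11,522 Wh = 11.52 kWh
desktop computer: 430 W × 3.02 h × 31 d = 40,257 Wh = 40.26 kWh
Total energy = 2.083 + 58.15 + 1.046 + 11.52 + 40.26 = 113.1 kWh
Cost = 113.1 kWh × €0.0990 = €11.19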